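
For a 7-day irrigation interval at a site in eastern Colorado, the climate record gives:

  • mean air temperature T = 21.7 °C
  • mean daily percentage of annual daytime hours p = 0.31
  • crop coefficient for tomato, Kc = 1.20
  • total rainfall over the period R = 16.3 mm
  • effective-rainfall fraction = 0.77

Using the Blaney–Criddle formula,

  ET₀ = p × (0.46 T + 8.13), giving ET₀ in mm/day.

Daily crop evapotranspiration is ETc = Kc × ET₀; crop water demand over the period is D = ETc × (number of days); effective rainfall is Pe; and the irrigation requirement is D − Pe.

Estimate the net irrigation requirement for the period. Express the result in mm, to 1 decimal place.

34.6 mm

ET₀ = 0.31 × (0.46 × 21.7 + 8.13) = 0.31 × 18.112 = 5.6147 mm/d
ETc = Kc × ET₀ = 1.20 × 5.6147 = 6.7376 mm/d
Crop demand D = ETc × 7 d = 6.7376 × 7 = 47.163 mm
Pe = 0.77 × 16.3 = 12.551 mm
D − Pe = 47.163 − 12.551 = 34.612 mm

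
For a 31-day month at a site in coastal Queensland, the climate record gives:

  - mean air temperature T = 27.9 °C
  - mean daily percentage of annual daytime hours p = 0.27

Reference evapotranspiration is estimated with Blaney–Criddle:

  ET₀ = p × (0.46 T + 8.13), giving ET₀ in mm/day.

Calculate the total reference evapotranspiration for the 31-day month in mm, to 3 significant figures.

175 mm

ET₀ = 0.27 × (0.46 × 27.9 + 8.13) = 0.27 × 20.964 = 5.6603 mm/d
Monthly total = 5.6603 × 31 = 175.469 mm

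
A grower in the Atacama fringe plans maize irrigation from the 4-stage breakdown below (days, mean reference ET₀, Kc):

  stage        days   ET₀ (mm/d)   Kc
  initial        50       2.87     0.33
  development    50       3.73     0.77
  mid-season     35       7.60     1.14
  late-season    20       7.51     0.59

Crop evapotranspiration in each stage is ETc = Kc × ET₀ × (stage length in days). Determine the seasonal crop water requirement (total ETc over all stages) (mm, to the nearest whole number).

initial: 0.33 × 2.87 × 50 = 47.36 mm
development: 0.77 × 3.73 × 50 = 143.61 mm
mid-season: 1.14 × 7.60 × 35 = 303.24 mm
late-season: 0.59 × 7.51 × 20 = 88.62 mm
Seasonal total = 582.83 mm

583 mm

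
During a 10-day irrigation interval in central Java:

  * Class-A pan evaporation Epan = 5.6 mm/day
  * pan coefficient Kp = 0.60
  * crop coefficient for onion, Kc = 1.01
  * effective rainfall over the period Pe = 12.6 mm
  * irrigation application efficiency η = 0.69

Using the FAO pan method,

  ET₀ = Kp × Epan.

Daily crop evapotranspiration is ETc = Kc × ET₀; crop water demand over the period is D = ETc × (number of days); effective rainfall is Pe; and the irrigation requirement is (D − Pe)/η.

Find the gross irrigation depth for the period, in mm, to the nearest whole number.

ET₀ = 0.60 × 5.6 = 3.3600 mm/d
ETc = Kc × ET₀ = 1.01 × 3.3600 = 3.3936 mm/d
Crop demand D = ETc × 10 d = 3.3936 × 10 = 33.936 mm
D − Pe = 33.936 − 12.6 = 21.336 mm
Gross irrigation = 21.336 / 0.69 = 30.922 mm

31 mm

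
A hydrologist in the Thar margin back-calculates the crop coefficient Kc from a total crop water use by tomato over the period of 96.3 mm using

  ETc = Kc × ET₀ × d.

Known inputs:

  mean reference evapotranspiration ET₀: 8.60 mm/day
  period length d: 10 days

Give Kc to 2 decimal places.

ETc = Kc × ET₀ × d  ⇒  Kc = ETc / (ET₀ × d)
Kc = 96.3 / (8.60 × 10) = 96.3 / 86.00 = 1.1198

1.12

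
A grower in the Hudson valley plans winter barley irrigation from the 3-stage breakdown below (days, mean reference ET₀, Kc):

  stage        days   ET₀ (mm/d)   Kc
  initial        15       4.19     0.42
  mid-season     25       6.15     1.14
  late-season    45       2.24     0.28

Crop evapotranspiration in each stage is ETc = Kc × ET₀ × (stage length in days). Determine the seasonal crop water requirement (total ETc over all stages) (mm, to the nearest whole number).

230 mm

initial: 0.42 × 4.19 × 15 = 26.40 mm
mid-season: 1.14 × 6.15 × 25 = 175.28 mm
late-season: 0.28 × 2.24 × 45 = 28.22 mm
Seasonal total = 229.90 mm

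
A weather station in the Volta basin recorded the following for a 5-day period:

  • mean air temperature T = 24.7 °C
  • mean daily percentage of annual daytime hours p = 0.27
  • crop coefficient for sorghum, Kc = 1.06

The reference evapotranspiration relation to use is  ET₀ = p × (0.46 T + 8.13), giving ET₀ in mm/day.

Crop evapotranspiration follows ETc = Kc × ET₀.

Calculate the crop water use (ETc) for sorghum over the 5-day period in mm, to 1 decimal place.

27.9 mm

ET₀ = 0.27 × (0.46 × 24.7 + 8.13) = 0.27 × 19.492 = 5.2628 mm/d
ETc = Kc × ET₀ = 1.06 × 5.2628 = 5.5786 mm/d
Over 5 days: 5.5786 × 5 = 27.893 mm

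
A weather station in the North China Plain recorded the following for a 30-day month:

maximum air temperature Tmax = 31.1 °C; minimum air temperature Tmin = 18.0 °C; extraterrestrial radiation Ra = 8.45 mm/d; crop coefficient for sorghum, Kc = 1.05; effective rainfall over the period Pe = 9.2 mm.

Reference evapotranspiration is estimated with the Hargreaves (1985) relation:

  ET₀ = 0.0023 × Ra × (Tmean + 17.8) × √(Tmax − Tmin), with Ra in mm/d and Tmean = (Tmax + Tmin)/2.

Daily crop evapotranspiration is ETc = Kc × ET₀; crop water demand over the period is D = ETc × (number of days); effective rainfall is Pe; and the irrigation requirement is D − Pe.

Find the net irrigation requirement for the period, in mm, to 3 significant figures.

Tmean = (31.1 + 18.0)/2 = 24.55 °C
ET₀ = 0.0023 × 8.45 × (24.55 + 17.8) × √13.1 = 0.0023 × 8.45 × 42.35 × 3.6194 = 2.9790 mm/d
ETc = Kc × ET₀ = 1.05 × 2.9790 = 3.1280 mm/d
Crop demand D = ETc × 30 d = 3.1280 × 30 = 93.840 mm
D − Pe = 93.840 − 9.2 = 84.640 mm

84.6 mm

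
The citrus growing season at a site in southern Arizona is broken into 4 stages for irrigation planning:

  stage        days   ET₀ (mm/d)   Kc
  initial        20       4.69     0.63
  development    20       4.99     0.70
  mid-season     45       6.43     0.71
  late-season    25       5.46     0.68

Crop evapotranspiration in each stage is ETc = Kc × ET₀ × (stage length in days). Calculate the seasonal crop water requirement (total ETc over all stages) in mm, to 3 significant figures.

427 mm

initial: 0.63 × 4.69 × 20 = 59.09 mm
development: 0.70 × 4.99 × 20 = 69.86 mm
mid-season: 0.71 × 6.43 × 45 = 205.44 mm
late-season: 0.68 × 5.46 × 25 = 92.82 mm
Seasonal total = 427.21 mm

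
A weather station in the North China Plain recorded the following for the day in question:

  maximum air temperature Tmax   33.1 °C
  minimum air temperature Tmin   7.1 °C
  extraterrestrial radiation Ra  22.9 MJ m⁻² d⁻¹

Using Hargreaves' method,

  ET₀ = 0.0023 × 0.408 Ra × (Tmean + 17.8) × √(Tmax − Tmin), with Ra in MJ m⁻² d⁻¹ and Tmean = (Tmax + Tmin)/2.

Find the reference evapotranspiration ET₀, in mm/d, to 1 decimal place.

Tmean = (33.1 + 7.1)/2 = 20.10 °C
0.408 Ra = 0.408 × 22.9 = 9.3432 mm/d equivalent
ET₀ = 0.0023 × 9.3432 × (20.10 + 17.8) × √26.0 = 0.0023 × 9.3432 × 37.90 × 5.0990 = 4.1529 mm/d

4.2 mm/d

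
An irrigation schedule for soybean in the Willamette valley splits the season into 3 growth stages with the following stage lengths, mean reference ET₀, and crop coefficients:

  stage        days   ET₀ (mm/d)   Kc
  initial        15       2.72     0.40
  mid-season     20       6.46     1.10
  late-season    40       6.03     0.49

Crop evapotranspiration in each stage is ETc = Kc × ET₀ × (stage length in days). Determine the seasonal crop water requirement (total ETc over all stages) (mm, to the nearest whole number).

initial: 0.40 × 2.72 × 15 = 16.32 mm
mid-season: 1.10 × 6.46 × 20 = 142.12 mm
late-season: 0.49 × 6.03 × 40 = 118.19 mm
Seasonal total = 276.63 mm

277 mm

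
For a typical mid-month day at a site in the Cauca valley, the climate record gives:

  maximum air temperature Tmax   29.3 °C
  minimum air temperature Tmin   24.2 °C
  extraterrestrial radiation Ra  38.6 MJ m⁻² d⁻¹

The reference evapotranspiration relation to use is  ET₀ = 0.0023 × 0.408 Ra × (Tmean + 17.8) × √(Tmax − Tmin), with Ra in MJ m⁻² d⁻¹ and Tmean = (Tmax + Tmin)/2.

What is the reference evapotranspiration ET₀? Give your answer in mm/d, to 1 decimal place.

3.6 mm/d

Tmean = (29.3 + 24.2)/2 = 26.75 °C
0.408 Ra = 0.408 × 38.6 = 15.7488 mm/d equivalent
ET₀ = 0.0023 × 15.7488 × (26.75 + 17.8) × √5.1 = 0.0023 × 15.7488 × 44.55 × 2.2583 = 3.6442 mm/d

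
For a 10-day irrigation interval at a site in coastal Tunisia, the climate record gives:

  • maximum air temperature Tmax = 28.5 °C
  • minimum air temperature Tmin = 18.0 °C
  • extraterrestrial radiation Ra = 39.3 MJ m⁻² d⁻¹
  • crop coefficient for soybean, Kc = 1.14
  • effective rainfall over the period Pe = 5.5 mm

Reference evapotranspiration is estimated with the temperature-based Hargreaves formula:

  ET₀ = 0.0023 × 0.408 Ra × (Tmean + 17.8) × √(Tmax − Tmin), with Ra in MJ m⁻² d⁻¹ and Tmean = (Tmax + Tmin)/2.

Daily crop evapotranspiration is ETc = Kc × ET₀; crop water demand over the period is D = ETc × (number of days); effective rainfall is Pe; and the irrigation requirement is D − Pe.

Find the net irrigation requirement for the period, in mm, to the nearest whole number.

Tmean = (28.5 + 18.0)/2 = 23.25 °C
0.408 Ra = 0.408 × 39.3 = 16.0344 mm/d equivalent
ET₀ = 0.0023 × 16.0344 × (23.25 + 17.8) × √10.5 = 0.0023 × 16.0344 × 41.05 × 3.2404 = 4.9056 mm/d
ETc = Kc × ET₀ = 1.14 × 4.9056 = 5.5924 mm/d
Crop demand D = ETc × 10 d = 5.5924 × 10 = 55.924 mm
D − Pe = 55.924 − 5.5 = 50.424 mm

50 mm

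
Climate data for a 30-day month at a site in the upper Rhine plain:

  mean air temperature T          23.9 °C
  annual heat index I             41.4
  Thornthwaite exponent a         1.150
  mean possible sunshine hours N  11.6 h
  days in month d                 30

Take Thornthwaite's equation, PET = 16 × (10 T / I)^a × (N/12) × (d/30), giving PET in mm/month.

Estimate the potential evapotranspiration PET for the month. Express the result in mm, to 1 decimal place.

10T/I = 10 × 23.9 / 41.4 = 5.7729
(10T/I)^a = 5.7729^1.150 = 7.5094
Uncorrected PET = 16 × 7.5094 = 120.150 mm
Correction = (N/12)(d/30) = (11.6/12)(30/30) = 0.9667
PET = 120.150 × 0.9667 = 116.149 mm/month

116.1 mm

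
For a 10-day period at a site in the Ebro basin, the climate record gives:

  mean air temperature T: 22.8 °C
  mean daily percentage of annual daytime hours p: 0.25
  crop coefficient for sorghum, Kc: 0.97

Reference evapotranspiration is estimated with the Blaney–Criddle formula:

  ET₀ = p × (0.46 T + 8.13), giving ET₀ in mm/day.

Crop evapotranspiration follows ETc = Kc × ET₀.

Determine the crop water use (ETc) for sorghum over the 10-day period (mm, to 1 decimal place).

45.1 mm

ET₀ = 0.25 × (0.46 × 22.8 + 8.13) = 0.25 × 18.618 = 4.6545 mm/d
ETc = Kc × ET₀ = 0.97 × 4.6545 = 4.5149 mm/d
Over 10 days: 4.5149 × 10 = 45.149 mm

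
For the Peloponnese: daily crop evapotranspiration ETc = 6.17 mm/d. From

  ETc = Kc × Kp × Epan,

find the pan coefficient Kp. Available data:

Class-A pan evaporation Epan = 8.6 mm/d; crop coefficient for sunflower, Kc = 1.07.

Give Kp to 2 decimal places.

ETc = Kc × Kp × Epan  ⇒  Kp = ETc / (Kc × Epan)
Kp = 6.17 / (1.07 × 8.6) = 6.17 / 9.202 = 0.6705

0.67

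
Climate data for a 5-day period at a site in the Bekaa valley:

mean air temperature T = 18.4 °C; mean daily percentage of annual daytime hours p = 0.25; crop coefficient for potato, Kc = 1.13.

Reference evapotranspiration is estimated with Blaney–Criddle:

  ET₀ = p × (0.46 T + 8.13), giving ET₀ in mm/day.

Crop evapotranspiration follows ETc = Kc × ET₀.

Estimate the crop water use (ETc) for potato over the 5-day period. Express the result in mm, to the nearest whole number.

ET₀ = 0.25 × (0.46 × 18.4 + 8.13) = 0.25 × 16.594 = 4.1485 mm/d
ETc = Kc × ET₀ = 1.13 × 4.1485 = 4.6878 mm/d
Over 5 days: 4.6878 × 5 = 23.439 mm

23 mm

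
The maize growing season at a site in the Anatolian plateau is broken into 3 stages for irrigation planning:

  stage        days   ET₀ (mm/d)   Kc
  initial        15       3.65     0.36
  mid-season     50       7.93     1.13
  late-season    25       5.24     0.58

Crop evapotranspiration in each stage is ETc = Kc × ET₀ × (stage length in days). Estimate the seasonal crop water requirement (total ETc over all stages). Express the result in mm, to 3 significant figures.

544 mm

initial: 0.36 × 3.65 × 15 = 19.71 mm
mid-season: 1.13 × 7.93 × 50 = 448.05 mm
late-season: 0.58 × 5.24 × 25 = 75.98 mm
Seasonal total = 543.74 mm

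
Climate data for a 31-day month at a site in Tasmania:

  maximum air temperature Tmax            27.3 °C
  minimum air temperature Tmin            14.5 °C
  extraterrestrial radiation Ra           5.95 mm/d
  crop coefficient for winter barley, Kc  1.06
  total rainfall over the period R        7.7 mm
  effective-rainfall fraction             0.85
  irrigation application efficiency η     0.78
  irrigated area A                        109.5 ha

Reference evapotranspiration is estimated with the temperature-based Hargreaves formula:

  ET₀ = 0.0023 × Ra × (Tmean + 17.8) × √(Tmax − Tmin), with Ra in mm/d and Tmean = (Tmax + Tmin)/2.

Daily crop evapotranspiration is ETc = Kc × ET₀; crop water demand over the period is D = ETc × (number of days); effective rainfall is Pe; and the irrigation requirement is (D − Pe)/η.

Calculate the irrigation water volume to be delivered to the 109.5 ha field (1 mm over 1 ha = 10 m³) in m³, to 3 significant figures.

78200 m³

Tmean = (27.3 + 14.5)/2 = 20.90 °C
ET₀ = 0.0023 × 5.95 × (20.90 + 17.8) × √12.8 = 0.0023 × 5.95 × 38.70 × 3.5777 = 1.8948 mm/d
ETc = Kc × ET₀ = 1.06 × 1.8948 = 2.0085 mm/d
Crop demand D = ETc × 31 d = 2.0085 × 31 = 62.264 mm
Pe = 0.85 × 7.7 = 6.545 mm
D − Pe = 62.264 − 6.545 = 55.719 mm
Gross irrigation = 55.719 / 0.78 = 71.435 mm
Volume = 71.435 mm × 109.5 ha × 10 = 78221.3 m³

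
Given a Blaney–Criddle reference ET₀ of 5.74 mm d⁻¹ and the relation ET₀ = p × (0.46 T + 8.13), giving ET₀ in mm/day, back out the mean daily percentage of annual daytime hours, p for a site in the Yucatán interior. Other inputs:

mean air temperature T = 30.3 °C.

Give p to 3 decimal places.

0.260

p = ET₀ / (0.46 T + 8.13) = 5.74 / (0.46 × 30.3 + 8.13) = 5.74 / 22.068 = 0.2601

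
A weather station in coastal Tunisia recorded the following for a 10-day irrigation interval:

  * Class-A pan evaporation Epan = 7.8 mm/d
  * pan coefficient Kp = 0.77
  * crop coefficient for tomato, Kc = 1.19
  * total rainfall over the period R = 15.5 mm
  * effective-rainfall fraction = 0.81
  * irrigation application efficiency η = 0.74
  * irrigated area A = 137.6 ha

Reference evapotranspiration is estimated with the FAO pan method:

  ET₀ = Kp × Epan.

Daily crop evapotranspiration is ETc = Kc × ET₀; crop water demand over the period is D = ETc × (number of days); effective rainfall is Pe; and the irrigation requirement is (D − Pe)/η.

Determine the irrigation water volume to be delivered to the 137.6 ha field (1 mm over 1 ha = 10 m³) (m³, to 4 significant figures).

ET₀ = 0.77 × 7.8 = 6.0060 mm/d
ETc = Kc × ET₀ = 1.19 × 6.0060 = 7.1471 mm/d
Crop demand D = ETc × 10 d = 7.1471 × 10 = 71.471 mm
Pe = 0.81 × 15.5 = 12.555 mm
D − Pe = 71.471 − 12.555 = 58.916 mm
Gross irrigation = 58.916 / 0.74 = 79.616 mm
Volume = 79.616 mm × 137.6 ha × 10 = 109551.6 m³

109600 m³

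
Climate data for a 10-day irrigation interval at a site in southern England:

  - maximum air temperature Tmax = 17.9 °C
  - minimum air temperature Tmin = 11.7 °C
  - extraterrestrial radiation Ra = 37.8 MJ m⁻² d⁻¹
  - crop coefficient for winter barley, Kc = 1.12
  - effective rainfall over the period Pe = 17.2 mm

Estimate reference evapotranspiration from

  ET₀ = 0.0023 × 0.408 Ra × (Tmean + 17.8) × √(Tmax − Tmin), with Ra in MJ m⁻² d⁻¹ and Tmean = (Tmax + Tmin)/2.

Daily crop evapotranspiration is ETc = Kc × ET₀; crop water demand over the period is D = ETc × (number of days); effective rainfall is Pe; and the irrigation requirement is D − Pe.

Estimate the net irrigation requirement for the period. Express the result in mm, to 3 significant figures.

Tmean = (17.9 + 11.7)/2 = 14.80 °C
0.408 Ra = 0.408 × 37.8 = 15.4224 mm/d equivalent
ET₀ = 0.0023 × 15.4224 × (14.80 + 17.8) × √6.2 = 0.0023 × 15.4224 × 32.60 × 2.4900 = 2.8794 mm/d
ETc = Kc × ET₀ = 1.12 × 2.8794 = 3.2249 mm/d
Crop demand D = ETc × 10 d = 3.2249 × 10 = 32.249 mm
D − Pe = 32.249 − 17.2 = 15.049 mm

15.0 mm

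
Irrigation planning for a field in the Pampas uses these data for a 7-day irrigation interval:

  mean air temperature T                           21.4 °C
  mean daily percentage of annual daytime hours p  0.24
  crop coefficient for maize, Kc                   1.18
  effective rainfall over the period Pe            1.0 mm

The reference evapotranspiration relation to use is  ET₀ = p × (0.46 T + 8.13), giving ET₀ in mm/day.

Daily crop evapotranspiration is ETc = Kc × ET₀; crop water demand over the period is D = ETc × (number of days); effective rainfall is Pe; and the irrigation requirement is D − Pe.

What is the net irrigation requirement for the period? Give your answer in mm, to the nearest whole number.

ET₀ = 0.24 × (0.46 × 21.4 + 8.13) = 0.24 × 17.974 = 4.3138 mm/d
ETc = Kc × ET₀ = 1.18 × 4.3138 = 5.0903 mm/d
Crop demand D = ETc × 7 d = 5.0903 × 7 = 35.632 mm
D − Pe = 35.632 − 1.0 = 34.632 mm

35 mm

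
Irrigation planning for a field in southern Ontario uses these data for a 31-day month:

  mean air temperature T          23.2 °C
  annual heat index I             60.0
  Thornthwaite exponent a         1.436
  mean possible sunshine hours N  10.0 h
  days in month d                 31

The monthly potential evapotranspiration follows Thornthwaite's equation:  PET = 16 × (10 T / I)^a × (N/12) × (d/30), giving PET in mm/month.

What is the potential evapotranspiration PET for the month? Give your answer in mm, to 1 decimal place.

96.1 mm

10T/I = 10 × 23.2 / 60.0 = 3.8667
(10T/I)^a = 3.8667^1.436 = 6.9730
Uncorrected PET = 16 × 6.9730 = 111.568 mm
Correction = (N/12)(d/30) = (10.0/12)(31/30) = 0.8611
PET = 111.568 × 0.8611 = 96.071 mm/month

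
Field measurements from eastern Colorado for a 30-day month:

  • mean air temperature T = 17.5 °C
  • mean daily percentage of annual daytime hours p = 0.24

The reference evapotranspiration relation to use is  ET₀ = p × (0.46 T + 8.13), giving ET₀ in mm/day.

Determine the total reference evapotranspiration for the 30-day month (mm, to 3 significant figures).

116 mm

ET₀ = 0.24 × (0.46 × 17.5 + 8.13) = 0.24 × 16.180 = 3.8832 mm/d
Monthly total = 3.8832 × 30 = 116.496 mm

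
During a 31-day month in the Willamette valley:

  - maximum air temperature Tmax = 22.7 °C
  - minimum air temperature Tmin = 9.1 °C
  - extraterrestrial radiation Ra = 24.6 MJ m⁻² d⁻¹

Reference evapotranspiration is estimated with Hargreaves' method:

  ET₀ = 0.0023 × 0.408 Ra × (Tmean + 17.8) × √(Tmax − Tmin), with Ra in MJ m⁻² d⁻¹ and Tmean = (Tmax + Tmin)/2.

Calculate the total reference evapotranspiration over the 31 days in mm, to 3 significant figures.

88.9 mm

Tmean = (22.7 + 9.1)/2 = 15.90 °C
0.408 Ra = 0.408 × 24.6 = 10.0368 mm/d equivalent
ET₀ = 0.0023 × 10.0368 × (15.90 + 17.8) × √13.6 = 0.0023 × 10.0368 × 33.70 × 3.6878 = 2.8689 mm/d
Over 31 days: 2.8689 × 31 = 88.936 mm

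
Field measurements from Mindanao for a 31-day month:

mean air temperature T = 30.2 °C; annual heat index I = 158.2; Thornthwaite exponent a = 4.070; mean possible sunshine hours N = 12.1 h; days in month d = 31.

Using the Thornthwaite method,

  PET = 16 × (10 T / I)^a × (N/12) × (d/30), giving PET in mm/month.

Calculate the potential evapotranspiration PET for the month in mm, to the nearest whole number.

10T/I = 10 × 30.2 / 158.2 = 1.9090
(10T/I)^a = 1.9090^4.070 = 13.8957
Uncorrected PET = 16 × 13.8957 = 222.331 mm
Correction = (N/12)(d/30) = (12.1/12)(31/30) = 1.0419
PET = 222.331 × 1.0419 = 231.647 mm/month

232 mm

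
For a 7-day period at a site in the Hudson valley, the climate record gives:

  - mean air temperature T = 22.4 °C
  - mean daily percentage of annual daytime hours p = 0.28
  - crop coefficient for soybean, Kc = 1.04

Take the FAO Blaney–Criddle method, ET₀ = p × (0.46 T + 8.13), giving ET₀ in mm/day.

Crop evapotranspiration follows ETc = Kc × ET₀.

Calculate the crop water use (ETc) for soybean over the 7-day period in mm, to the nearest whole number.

38 mm

ET₀ = 0.28 × (0.46 × 22.4 + 8.13) = 0.28 × 18.434 = 5.1615 mm/d
ETc = Kc × ET₀ = 1.04 × 5.1615 = 5.3680 mm/d
Over 7 days: 5.3680 × 7 = 37.576 mm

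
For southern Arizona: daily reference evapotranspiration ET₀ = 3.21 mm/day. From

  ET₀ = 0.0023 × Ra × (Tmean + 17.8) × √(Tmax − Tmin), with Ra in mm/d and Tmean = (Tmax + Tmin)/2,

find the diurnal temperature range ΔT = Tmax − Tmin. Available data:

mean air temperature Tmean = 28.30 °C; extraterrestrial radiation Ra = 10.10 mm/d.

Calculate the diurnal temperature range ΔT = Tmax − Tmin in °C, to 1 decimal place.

√ΔT = ET₀ / [0.0023 × Ra × (Tmean+17.8)] = 3.21 / (0.0023 × 10.10 × 46.10) = 2.9975
ΔT = 2.9975² = 8.985 °C

9.0 °C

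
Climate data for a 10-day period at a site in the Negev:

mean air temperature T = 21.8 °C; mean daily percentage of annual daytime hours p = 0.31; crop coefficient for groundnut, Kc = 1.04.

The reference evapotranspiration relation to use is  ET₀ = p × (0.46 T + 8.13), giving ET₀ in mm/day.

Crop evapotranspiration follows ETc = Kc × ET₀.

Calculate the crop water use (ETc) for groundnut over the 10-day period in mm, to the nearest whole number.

ET₀ = 0.31 × (0.46 × 21.8 + 8.13) = 0.31 × 18.158 = 5.6290 mm/d
ETc = Kc × ET₀ = 1.04 × 5.6290 = 5.8542 mm/d
Over 10 days: 5.8542 × 10 = 58.542 mm

59 mm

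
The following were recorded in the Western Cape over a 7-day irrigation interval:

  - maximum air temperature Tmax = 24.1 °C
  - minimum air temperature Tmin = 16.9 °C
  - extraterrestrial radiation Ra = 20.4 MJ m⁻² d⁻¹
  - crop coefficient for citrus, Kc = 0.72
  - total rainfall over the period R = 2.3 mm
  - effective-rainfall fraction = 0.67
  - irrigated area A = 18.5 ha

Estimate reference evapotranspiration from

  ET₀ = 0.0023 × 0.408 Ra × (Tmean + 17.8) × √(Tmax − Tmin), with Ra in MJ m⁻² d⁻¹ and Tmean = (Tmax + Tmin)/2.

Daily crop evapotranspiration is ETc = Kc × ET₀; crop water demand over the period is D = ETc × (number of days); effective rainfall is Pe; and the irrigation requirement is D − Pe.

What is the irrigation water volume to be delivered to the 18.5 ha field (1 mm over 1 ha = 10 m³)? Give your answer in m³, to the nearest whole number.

Tmean = (24.1 + 16.9)/2 = 20.50 °C
0.408 Ra = 0.408 × 20.4 = 8.3232 mm/d equivalent
ET₀ = 0.0023 × 8.3232 × (20.50 + 17.8) × √7.2 = 0.0023 × 8.3232 × 38.30 × 2.6833 = 1.9674 mm/d
ETc = Kc × ET₀ = 0.72 × 1.9674 = 1.4165 mm/d
Crop demand D = ETc × 7 d = 1.4165 × 7 = 9.916 mm
Pe = 0.67 × 2.3 = 1.541 mm
D − Pe = 9.916 − 1.541 = 8.375 mm
Volume = 8.375 mm × 18.5 ha × 10 = 1549.4 m³

1549 m³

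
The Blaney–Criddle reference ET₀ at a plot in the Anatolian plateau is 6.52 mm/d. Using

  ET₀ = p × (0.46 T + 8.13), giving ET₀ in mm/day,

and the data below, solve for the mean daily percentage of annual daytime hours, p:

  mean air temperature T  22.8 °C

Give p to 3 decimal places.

p = ET₀ / (0.46 T + 8.13) = 6.52 / (0.46 × 22.8 + 8.13) = 6.52 / 18.618 = 0.3502

0.350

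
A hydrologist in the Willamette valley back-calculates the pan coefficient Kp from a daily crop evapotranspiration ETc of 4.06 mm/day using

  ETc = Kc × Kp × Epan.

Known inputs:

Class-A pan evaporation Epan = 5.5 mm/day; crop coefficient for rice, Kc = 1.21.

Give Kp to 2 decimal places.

0.61

ETc = Kc × Kp × Epan  ⇒  Kp = ETc / (Kc × Epan)
Kp = 4.06 / (1.21 × 5.5) = 4.06 / 6.655 = 0.6101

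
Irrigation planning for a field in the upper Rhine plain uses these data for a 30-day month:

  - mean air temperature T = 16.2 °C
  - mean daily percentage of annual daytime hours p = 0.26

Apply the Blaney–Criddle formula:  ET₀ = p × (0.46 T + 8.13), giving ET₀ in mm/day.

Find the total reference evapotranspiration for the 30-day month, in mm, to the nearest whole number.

122 mm

ET₀ = 0.26 × (0.46 × 16.2 + 8.13) = 0.26 × 15.582 = 4.0513 mm/d
Monthly total = 4.0513 × 30 = 121.539 mm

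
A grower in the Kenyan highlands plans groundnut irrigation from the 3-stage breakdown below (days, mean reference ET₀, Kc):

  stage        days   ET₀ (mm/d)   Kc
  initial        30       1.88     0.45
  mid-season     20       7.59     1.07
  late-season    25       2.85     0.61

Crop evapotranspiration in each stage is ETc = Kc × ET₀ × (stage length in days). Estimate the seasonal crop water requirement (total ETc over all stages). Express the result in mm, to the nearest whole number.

231 mm

initial: 0.45 × 1.88 × 30 = 25.38 mm
mid-season: 1.07 × 7.59 × 20 = 162.43 mm
late-season: 0.61 × 2.85 × 25 = 43.46 mm
Seasonal total = 231.27 mm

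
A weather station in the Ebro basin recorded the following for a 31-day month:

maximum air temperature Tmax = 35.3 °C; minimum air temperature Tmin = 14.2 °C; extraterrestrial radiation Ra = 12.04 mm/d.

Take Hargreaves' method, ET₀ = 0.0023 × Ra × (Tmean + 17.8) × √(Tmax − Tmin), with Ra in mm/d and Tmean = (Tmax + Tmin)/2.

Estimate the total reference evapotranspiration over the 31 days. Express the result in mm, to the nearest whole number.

Tmean = (35.3 + 14.2)/2 = 24.75 °C
ET₀ = 0.0023 × 12.04 × (24.75 + 17.8) × √21.1 = 0.0023 × 12.04 × 42.55 × 4.5935 = 5.4125 mm/d
Over 31 days: 5.4125 × 31 = 167.788 mm

168 mm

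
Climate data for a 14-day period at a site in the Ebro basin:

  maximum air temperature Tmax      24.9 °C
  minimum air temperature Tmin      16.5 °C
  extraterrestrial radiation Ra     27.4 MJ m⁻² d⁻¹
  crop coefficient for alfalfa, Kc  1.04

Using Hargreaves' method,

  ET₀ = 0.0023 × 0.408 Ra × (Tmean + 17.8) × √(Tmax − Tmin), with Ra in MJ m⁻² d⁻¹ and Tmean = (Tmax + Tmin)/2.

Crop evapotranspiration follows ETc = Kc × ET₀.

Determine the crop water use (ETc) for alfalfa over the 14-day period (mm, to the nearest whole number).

Tmean = (24.9 + 16.5)/2 = 20.70 °C
0.408 Ra = 0.408 × 27.4 = 11.1792 mm/d equivalent
ET₀ = 0.0023 × 11.1792 × (20.70 + 17.8) × √8.4 = 0.0023 × 11.1792 × 38.50 × 2.8983 = 2.8691 mm/d
ETc = Kc × ET₀ = 1.04 × 2.8691 = 2.9839 mm/d
Over 14 days: 2.9839 × 14 = 41.775 mm

42 mm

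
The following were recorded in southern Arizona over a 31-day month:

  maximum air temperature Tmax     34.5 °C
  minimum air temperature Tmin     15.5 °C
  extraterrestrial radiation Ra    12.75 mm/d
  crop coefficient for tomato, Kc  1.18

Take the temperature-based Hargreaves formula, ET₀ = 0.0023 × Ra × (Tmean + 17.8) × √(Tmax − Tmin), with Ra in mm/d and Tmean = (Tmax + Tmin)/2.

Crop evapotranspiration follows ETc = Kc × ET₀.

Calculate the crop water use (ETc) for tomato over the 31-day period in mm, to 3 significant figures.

Tmean = (34.5 + 15.5)/2 = 25.00 °C
ET₀ = 0.0023 × 12.75 × (25.00 + 17.8) × √19.0 = 0.0023 × 12.75 × 42.80 × 4.3589 = 5.4709 mm/d
ETc = Kc × ET₀ = 1.18 × 5.4709 = 6.4557 mm/d
Over 31 days: 6.4557 × 31 = 200.127 mm

200 mm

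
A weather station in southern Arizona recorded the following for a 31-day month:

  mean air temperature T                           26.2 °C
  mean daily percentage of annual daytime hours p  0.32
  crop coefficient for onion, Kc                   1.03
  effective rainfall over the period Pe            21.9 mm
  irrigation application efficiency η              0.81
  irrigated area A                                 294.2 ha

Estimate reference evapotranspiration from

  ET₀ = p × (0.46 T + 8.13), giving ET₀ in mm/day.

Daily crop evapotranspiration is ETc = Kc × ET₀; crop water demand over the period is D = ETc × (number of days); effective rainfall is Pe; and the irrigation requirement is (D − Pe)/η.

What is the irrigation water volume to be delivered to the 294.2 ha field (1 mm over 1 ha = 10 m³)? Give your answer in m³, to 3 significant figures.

ET₀ = 0.32 × (0.46 × 26.2 + 8.13) = 0.32 × 20.182 = 6.4582 mm/d
ETc = Kc × ET₀ = 1.03 × 6.4582 = 6.6519 mm/d
Crop demand D = ETc × 31 d = 6.6519 × 31 = 206.209 mm
D − Pe = 206.209 − 21.9 = 184.309 mm
Gross irrigation = 184.309 / 0.81 = 227.542 mm
Volume = 227.542 mm × 294.2 ha × 10 = 669428.6 m³

669000 m³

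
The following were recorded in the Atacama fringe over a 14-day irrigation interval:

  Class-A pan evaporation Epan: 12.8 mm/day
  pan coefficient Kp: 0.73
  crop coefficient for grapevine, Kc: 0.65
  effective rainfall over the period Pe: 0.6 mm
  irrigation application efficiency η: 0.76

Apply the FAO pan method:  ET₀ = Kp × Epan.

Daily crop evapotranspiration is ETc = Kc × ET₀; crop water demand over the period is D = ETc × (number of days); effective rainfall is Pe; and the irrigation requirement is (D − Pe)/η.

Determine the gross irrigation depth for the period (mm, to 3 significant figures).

111 mm

ET₀ = 0.73 × 12.8 = 9.3440 mm/d
ETc = Kc × ET₀ = 0.65 × 9.3440 = 6.0736 mm/d
Crop demand D = ETc × 14 d = 6.0736 × 14 = 85.030 mm
D − Pe = 85.030 − 0.6 = 84.430 mm
Gross irrigation = 84.430 / 0.76 = 111.092 mm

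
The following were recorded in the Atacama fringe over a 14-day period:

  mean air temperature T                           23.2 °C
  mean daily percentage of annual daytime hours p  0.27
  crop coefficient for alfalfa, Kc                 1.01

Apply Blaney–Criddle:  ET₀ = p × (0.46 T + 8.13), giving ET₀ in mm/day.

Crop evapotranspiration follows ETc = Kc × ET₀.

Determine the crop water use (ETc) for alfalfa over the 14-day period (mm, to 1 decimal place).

ET₀ = 0.27 × (0.46 × 23.2 + 8.13) = 0.27 × 18.802 = 5.0765 mm/d
ETc = Kc × ET₀ = 1.01 × 5.0765 = 5.1273 mm/d
Over 14 days: 5.1273 × 14 = 71.782 mm

71.8 mm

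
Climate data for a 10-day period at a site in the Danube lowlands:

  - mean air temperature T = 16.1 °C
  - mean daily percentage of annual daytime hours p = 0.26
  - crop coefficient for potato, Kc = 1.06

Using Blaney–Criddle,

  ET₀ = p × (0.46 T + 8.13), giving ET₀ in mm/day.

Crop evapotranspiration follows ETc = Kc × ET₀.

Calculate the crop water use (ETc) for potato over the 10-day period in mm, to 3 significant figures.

42.8 mm

ET₀ = 0.26 × (0.46 × 16.1 + 8.13) = 0.26 × 15.536 = 4.0394 mm/d
ETc = Kc × ET₀ = 1.06 × 4.0394 = 4.2818 mm/d
Over 10 days: 4.2818 × 10 = 42.818 mm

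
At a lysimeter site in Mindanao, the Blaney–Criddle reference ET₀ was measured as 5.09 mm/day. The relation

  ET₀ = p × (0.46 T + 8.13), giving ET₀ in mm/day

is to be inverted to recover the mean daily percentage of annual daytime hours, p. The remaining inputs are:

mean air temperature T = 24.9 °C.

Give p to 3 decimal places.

p = ET₀ / (0.46 T + 8.13) = 5.09 / (0.46 × 24.9 + 8.13) = 5.09 / 19.584 = 0.2599

0.260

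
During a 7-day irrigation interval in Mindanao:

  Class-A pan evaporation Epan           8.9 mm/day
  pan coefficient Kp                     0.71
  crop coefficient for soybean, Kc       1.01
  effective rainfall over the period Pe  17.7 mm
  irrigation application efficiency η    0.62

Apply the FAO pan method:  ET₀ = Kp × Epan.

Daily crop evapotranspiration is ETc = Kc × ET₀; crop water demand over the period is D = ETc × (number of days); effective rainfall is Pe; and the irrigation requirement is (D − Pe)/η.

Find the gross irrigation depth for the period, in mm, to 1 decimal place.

ET₀ = 0.71 × 8.9 = 6.3190 mm/d
ETc = Kc × ET₀ = 1.01 × 6.3190 = 6.3822 mm/d
Crop demand D = ETc × 7 d = 6.3822 × 7 = 44.675 mm
D − Pe = 44.675 − 17.7 = 26.975 mm
Gross irrigation = 26.975 / 0.62 = 43.508 mm

43.5 mm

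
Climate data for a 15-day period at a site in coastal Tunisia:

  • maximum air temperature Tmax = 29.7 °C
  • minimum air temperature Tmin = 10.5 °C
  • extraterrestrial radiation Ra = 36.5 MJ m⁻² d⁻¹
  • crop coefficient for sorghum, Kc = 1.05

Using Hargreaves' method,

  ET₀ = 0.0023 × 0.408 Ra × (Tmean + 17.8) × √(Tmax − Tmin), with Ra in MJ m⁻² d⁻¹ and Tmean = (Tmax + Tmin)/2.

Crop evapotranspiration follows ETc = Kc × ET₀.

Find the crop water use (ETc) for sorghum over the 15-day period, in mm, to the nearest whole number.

90 mm

Tmean = (29.7 + 10.5)/2 = 20.10 °C
0.408 Ra = 0.408 × 36.5 = 14.8920 mm/d equivalent
ET₀ = 0.0023 × 14.8920 × (20.10 + 17.8) × √19.2 = 0.0023 × 14.8920 × 37.90 × 4.3818 = 5.6882 mm/d
ETc = Kc × ET₀ = 1.05 × 5.6882 = 5.9726 mm/d
Over 15 days: 5.9726 × 15 = 89.589 mm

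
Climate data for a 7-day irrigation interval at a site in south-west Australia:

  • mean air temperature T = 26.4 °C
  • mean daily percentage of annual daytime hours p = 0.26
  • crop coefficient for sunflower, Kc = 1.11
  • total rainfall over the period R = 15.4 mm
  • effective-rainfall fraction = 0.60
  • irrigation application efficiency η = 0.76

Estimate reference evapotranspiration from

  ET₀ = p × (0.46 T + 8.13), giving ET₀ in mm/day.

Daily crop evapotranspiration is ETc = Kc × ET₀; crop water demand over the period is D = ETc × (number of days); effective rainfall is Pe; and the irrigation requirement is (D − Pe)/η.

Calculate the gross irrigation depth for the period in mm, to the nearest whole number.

ET₀ = 0.26 × (0.46 × 26.4 + 8.13) = 0.26 × 20.274 = 5.2712 mm/d
ETc = Kc × ET₀ = 1.11 × 5.2712 = 5.8510 mm/d
Crop demand D = ETc × 7 d = 5.8510 × 7 = 40.957 mm
Pe = 0.60 × 15.4 = 9.240 mm
D − Pe = 40.957 − 9.240 = 31.717 mm
Gross irrigation = 31.717 / 0.76 = 41.733 mm

42 mm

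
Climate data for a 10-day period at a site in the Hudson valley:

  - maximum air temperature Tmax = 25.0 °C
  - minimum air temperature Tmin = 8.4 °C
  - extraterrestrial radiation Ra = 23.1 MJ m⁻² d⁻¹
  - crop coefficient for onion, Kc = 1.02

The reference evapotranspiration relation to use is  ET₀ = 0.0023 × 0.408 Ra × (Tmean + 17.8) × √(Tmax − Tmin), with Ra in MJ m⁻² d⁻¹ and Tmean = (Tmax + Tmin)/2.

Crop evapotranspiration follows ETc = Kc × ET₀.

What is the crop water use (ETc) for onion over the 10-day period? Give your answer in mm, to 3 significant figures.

Tmean = (25.0 + 8.4)/2 = 16.70 °C
0.408 Ra = 0.408 × 23.1 = 9.4248 mm/d equivalent
ET₀ = 0.0023 × 9.4248 × (16.70 + 17.8) × √16.6 = 0.0023 × 9.4248 × 34.50 × 4.0743 = 3.0470 mm/d
ETc = Kc × ET₀ = 1.02 × 3.0470 = 3.1079 mm/d
Over 10 days: 3.1079 × 10 = 31.079 mm

31.1 mm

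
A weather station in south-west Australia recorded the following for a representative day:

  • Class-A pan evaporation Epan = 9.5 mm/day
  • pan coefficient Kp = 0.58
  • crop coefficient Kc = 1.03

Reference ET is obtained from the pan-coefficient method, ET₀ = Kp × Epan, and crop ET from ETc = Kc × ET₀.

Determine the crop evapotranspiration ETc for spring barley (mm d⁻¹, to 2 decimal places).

5.68 mm d⁻¹

ET₀ = 0.58 × 9.5 = 5.5100 mm/d
ETc = Kc × ET₀ = 1.03 × 5.5100 = 5.6753 mm/d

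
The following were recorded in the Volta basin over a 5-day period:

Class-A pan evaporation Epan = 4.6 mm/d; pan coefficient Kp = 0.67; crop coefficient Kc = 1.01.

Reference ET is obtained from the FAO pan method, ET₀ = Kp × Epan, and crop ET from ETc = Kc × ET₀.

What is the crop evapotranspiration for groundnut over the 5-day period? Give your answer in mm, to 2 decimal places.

15.56 mm

ET₀ = 0.67 × 4.6 = 3.0820 mm/d
ETc = Kc × ET₀ = 1.01 × 3.0820 = 3.1128 mm/d
Over 5 days: 3.1128 × 5 = 15.564 mm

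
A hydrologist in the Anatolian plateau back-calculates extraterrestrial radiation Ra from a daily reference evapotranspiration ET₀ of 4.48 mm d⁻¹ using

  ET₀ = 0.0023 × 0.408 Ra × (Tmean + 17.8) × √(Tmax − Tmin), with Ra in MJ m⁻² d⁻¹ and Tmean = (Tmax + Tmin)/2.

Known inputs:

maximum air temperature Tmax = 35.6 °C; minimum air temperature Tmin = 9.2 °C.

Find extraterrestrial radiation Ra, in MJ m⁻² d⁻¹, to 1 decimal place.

23.1 MJ m⁻² d⁻¹

Tmean = (35.6+9.2)/2 = 22.40 °C; ΔT = 26.4
Ra = ET₀ / [0.0023 × 0.408 × (Tmean+17.8) × √ΔT]
   = 4.48 / (0.0023 × 0.408 × 40.20 × 5.1381) = 23.113 MJ m⁻² d⁻¹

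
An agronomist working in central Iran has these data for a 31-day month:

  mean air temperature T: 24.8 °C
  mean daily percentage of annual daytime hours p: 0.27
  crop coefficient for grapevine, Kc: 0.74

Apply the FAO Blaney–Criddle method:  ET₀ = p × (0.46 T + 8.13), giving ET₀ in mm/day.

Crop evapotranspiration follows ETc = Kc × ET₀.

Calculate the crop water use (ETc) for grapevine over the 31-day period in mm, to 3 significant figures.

121 mm

ET₀ = 0.27 × (0.46 × 24.8 + 8.13) = 0.27 × 19.538 = 5.2753 mm/d
ETc = Kc × ET₀ = 0.74 × 5.2753 = 3.9037 mm/d
Over 31 days: 3.9037 × 31 = 121.015 mm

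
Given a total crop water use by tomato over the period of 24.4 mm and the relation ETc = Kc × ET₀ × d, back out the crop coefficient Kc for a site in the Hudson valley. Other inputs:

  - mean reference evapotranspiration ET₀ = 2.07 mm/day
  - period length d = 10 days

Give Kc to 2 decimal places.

ETc = Kc × ET₀ × d  ⇒  Kc = ETc / (ET₀ × d)
Kc = 24.4 / (2.07 × 10) = 24.4 / 20.70 = 1.1787

1.18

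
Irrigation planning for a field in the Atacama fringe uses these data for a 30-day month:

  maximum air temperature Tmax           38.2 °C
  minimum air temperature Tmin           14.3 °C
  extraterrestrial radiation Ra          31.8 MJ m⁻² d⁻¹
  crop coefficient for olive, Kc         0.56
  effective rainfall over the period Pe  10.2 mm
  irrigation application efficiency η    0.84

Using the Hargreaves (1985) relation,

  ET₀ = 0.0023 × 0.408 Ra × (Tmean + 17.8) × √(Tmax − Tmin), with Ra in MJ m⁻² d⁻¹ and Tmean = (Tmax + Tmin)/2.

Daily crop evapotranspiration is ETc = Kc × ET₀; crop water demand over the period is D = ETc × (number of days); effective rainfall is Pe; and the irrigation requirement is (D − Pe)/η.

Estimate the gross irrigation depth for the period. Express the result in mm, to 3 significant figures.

116 mm

Tmean = (38.2 + 14.3)/2 = 26.25 °C
0.408 Ra = 0.408 × 31.8 = 12.9744 mm/d equivalent
ET₀ = 0.0023 × 12.9744 × (26.25 + 17.8) × √23.9 = 0.0023 × 12.9744 × 44.05 × 4.8888 = 6.4263 mm/d
ETc = Kc × ET₀ = 0.56 × 6.4263 = 3.5987 mm/d
Crop demand D = ETc × 30 d = 3.5987 × 30 = 107.961 mm
D − Pe = 107.961 − 10.2 = 97.761 mm
Gross irrigation = 97.761 / 0.84 = 116.382 mm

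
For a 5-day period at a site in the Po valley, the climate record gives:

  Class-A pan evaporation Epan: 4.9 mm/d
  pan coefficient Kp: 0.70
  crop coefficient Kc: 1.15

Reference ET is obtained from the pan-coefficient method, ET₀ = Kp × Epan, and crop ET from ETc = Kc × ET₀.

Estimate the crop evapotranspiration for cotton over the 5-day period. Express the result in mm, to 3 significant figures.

ET₀ = 0.70 × 4.9 = 3.4300 mm/d
ETc = Kc × ET₀ = 1.15 × 3.4300 = 3.9445 mm/d
Over 5 days: 3.9445 × 5 = 19.723 mm

19.7 mm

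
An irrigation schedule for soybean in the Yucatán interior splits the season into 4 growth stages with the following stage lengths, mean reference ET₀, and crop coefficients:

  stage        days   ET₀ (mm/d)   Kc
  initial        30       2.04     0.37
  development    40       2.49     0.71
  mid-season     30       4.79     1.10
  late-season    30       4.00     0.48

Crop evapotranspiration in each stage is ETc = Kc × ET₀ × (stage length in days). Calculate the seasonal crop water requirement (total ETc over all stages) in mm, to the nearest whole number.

initial: 0.37 × 2.04 × 30 = 22.64 mm
development: 0.71 × 2.49 × 40 = 70.72 mm
mid-season: 1.10 × 4.79 × 30 = 158.07 mm
late-season: 0.48 × 4.00 × 30 = 57.60 mm
Seasonal total = 309.03 mm

309 mm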